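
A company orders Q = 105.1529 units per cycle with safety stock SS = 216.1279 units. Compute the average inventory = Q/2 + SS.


Q/2 = 52.5765
Avg = 52.5765 + 216.1279 = 268.7044

268.7044 units


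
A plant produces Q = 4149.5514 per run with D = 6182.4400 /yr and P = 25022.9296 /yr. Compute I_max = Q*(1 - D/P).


D/P = 0.2471
1 - D/P = 0.7529
I_max = 4149.5514 * 0.7529 = 3124.3176

3124.3176 units


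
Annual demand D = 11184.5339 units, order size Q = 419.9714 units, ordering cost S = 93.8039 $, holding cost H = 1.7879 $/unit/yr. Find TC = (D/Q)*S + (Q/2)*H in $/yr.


Ordering cost = D*S/Q = 2498.1532
Holding cost = Q*H/2 = 375.4334
TC = 2498.1532 + 375.4334 = 2873.5866

2873.5866 $/yr


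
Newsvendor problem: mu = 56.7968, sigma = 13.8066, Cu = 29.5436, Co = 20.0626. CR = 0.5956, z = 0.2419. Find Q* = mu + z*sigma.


CR = Cu/(Cu+Co) = 29.5436/(29.5436+20.0626) = 0.5956
z = 0.2419
Q* = 56.7968 + 0.2419 * 13.8066 = 60.1366

60.1366 units


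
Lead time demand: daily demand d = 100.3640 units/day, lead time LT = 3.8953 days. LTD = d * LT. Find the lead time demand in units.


LTD = 100.3640 * 3.8953 = 390.9479

390.9479 units


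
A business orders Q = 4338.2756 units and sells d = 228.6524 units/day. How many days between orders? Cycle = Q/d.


Cycle = 4338.2756 / 228.6524 = 18.9732

18.9732 days


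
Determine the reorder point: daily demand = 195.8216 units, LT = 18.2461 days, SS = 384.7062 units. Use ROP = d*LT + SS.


d*LT = 195.8216 * 18.2461 = 3572.9805
ROP = 3572.9805 + 384.7062 = 3957.6867

3957.6867 units


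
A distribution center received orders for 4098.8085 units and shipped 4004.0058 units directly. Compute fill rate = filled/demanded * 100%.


FR = 4004.0058 / 4098.8085 * 100 = 97.6871

97.6871%


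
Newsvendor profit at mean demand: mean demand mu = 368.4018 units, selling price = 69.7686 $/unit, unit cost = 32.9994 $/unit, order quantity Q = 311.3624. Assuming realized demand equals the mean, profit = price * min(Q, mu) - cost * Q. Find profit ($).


Sales at mu = min(311.3624, 368.4018) = 311.3624
Revenue = 69.7686 * 311.3624 = 21723.3187
Total cost = 32.9994 * 311.3624 = 10274.7724
Profit = 21723.3187 - 10274.7724 = 11448.5464

11448.5464 $


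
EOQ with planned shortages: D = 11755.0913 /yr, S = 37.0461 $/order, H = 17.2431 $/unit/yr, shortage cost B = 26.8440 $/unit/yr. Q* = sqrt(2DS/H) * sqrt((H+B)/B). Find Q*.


sqrt(2DS/H) = 224.7458
sqrt((H+B)/B) = 1.2815
Q* = 224.7458 * 1.2815 = 288.0207

288.0207 units


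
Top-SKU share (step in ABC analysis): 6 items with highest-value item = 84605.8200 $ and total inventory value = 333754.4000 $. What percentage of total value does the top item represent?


Top item = 84605.8200
Total = 333754.4000
Percentage = 84605.8200 / 333754.4000 * 100 = 25.3497

25.3497%


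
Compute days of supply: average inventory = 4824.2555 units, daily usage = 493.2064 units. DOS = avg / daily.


DOS = 4824.2555 / 493.2064 = 9.7814

9.7814 days


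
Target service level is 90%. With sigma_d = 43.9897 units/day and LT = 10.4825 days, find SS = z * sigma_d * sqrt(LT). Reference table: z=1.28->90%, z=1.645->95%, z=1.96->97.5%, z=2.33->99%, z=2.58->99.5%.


From the table, SL = 90% corresponds to z = 1.28
sqrt(LT) = sqrt(10.4825) = 3.2377
SS = 1.28 * 43.9897 * 3.2377 = 182.3028

182.3028 units


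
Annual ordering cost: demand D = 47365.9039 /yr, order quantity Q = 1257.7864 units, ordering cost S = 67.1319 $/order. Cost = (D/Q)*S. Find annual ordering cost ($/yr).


Number of orders = D/Q = 37.6581
Cost = 37.6581 * 67.1319 = 2528.0629

2528.0629 $/yr


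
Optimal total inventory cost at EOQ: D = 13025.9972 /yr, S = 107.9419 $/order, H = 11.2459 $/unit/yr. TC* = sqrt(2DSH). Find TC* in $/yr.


2*D*S*H = 31624615.3439
TC* = sqrt(31624615.3439) = 5623.5767

5623.5767 $/yr


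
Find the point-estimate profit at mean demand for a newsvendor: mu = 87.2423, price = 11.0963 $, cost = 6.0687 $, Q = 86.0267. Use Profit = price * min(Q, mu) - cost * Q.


Sales at mu = min(86.0267, 87.2423) = 86.0267
Revenue = 11.0963 * 86.0267 = 954.5781
Total cost = 6.0687 * 86.0267 = 522.0702
Profit = 954.5781 - 522.0702 = 432.5078

432.5078 $


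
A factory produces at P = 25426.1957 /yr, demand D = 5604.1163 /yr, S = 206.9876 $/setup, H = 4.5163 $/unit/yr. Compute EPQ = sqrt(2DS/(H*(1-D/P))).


1 - D/P = 1 - 0.2204 = 0.7796
H*(1-D/P) = 3.5209
2DS = 2319965.1661
EPQ = sqrt(658917.2167) = 811.7372

811.7372 units


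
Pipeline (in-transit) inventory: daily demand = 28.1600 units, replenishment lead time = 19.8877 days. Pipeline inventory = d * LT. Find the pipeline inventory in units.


Pipeline = 28.1600 * 19.8877 = 560.0376

560.0376 units


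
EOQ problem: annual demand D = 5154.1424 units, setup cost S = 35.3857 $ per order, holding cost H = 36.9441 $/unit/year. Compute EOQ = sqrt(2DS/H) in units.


2*D*S = 2 * 5154.1424 * 35.3857 = 364765.8734
2*D*S/H = 9873.4540
EOQ = sqrt(9873.4540) = 99.3653

99.3653 units


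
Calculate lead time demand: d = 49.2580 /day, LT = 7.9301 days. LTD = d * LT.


LTD = 49.2580 * 7.9301 = 390.6209

390.6209 units


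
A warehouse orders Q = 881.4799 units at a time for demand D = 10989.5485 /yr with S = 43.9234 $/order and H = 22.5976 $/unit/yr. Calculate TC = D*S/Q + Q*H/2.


Ordering cost = D*S/Q = 547.5999
Holding cost = Q*H/2 = 9959.6651
TC = 547.5999 + 9959.6651 = 10507.2650

10507.2650 $/yr


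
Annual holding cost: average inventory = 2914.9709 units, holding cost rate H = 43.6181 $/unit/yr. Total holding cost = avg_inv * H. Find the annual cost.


Cost = 2914.9709 * 43.6181 = 127145.4922

127145.4922 $/yr


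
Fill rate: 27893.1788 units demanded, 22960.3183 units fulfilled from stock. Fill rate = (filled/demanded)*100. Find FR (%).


FR = 22960.3183 / 27893.1788 * 100 = 82.3152

82.3152%


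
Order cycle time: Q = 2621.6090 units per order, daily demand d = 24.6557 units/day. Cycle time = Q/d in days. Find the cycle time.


Cycle = 2621.6090 / 24.6557 = 106.3287

106.3287 days


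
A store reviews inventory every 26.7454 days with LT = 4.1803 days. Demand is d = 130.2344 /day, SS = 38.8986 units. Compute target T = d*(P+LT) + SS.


P + LT = 30.9257
d*(P+LT) = 130.2344 * 30.9257 = 4027.5900
T = 4027.5900 + 38.8986 = 4066.4886

4066.4886 units


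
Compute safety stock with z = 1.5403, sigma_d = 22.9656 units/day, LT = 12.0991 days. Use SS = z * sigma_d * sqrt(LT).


sqrt(LT) = sqrt(12.0991) = 3.4784
SS = 1.5403 * 22.9656 * 3.4784 = 123.0438

123.0438 units


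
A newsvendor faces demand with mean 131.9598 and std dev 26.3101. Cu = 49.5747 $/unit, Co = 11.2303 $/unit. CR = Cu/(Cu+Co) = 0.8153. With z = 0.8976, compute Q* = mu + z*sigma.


CR = Cu/(Cu+Co) = 49.5747/(49.5747+11.2303) = 0.8153
z = 0.8976
Q* = 131.9598 + 0.8976 * 26.3101 = 155.5757

155.5757 units


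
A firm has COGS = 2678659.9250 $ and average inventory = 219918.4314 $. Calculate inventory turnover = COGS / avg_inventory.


Turnover = 2678659.9250 / 219918.4314 = 12.1802

12.1802


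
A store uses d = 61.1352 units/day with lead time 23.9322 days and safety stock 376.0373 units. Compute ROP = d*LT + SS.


d*LT = 61.1352 * 23.9322 = 1463.0998
ROP = 1463.0998 + 376.0373 = 1839.1371

1839.1371 units


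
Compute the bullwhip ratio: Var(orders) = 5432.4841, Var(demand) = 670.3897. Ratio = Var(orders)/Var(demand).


BW = 5432.4841 / 670.3897 = 8.1035

8.1035


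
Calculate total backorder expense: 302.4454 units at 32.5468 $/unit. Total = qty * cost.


Total = 302.4454 * 32.5468 = 9843.6299

9843.6299 $


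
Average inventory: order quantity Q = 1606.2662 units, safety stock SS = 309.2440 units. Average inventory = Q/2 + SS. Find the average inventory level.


Q/2 = 803.1331
Avg = 803.1331 + 309.2440 = 1112.3771

1112.3771 units


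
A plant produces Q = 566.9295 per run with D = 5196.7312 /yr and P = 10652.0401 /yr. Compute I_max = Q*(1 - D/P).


D/P = 0.4879
1 - D/P = 0.5121
I_max = 566.9295 * 0.5121 = 290.3458

290.3458 units


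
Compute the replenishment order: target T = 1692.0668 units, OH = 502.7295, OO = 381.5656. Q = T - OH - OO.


Inventory position = OH + OO = 502.7295 + 381.5656 = 884.2951
Q = 1692.0668 - 884.2951 = 807.7717

807.7717 units


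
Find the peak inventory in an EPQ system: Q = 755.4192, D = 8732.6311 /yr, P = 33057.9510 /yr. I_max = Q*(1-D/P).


D/P = 0.2642
1 - D/P = 0.7358
I_max = 755.4192 * 0.7358 = 555.8667

555.8667 units


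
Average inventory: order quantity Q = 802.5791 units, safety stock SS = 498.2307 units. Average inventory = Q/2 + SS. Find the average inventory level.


Q/2 = 401.2896
Avg = 401.2896 + 498.2307 = 899.5203

899.5203 units


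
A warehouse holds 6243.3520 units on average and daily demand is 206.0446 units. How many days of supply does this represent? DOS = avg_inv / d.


DOS = 6243.3520 / 206.0446 = 30.3010

30.3010 days


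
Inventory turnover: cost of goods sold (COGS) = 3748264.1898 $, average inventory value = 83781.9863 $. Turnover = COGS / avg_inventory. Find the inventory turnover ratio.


Turnover = 3748264.1898 / 83781.9863 = 44.7383

44.7383


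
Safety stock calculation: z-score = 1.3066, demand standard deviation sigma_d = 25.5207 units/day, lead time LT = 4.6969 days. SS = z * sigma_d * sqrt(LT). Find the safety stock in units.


sqrt(LT) = sqrt(4.6969) = 2.1672
SS = 1.3066 * 25.5207 * 2.1672 = 72.2671

72.2671 units


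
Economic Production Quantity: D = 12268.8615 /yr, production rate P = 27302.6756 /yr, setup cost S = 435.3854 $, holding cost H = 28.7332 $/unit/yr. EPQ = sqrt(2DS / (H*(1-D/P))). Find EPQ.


1 - D/P = 1 - 0.4494 = 0.5506
H*(1-D/P) = 15.8215
2DS = 10683366.3434
EPQ = sqrt(675243.1055) = 821.7318

821.7318 units


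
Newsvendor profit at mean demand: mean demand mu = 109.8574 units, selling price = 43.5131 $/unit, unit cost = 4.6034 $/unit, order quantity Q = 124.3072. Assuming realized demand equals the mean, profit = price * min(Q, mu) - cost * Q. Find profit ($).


Sales at mu = min(124.3072, 109.8574) = 109.8574
Revenue = 43.5131 * 109.8574 = 4780.2360
Total cost = 4.6034 * 124.3072 = 572.2358
Profit = 4780.2360 - 572.2358 = 4208.0003

4208.0003 $


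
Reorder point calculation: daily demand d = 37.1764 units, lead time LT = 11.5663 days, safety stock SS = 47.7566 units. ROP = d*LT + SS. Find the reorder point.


d*LT = 37.1764 * 11.5663 = 429.9934
ROP = 429.9934 + 47.7566 = 477.7500

477.7500 units


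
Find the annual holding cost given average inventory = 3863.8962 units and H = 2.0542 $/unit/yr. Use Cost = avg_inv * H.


Cost = 3863.8962 * 2.0542 = 7937.2156

7937.2156 $/yr


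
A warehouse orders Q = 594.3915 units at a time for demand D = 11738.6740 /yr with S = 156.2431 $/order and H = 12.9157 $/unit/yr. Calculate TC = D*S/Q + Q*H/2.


Ordering cost = D*S/Q = 3085.6545
Holding cost = Q*H/2 = 3838.4911
TC = 3085.6545 + 3838.4911 = 6924.1457

6924.1457 $/yr


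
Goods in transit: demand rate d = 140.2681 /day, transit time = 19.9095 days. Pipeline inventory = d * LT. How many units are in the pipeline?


Pipeline = 140.2681 * 19.9095 = 2792.6677

2792.6677 units


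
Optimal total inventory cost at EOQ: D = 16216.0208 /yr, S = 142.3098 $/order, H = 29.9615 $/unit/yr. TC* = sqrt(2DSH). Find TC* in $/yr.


2*D*S*H = 138284227.8125
TC* = sqrt(138284227.8125) = 11759.4314

11759.4314 $/yr


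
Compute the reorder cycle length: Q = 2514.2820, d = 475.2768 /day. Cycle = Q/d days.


Cycle = 2514.2820 / 475.2768 = 5.2901

5.2901 days


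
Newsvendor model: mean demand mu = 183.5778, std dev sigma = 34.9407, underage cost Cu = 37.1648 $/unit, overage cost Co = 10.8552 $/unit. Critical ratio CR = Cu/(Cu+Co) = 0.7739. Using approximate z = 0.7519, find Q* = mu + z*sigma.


CR = Cu/(Cu+Co) = 37.1648/(37.1648+10.8552) = 0.7739
z = 0.7519
Q* = 183.5778 + 0.7519 * 34.9407 = 209.8497

209.8497 units


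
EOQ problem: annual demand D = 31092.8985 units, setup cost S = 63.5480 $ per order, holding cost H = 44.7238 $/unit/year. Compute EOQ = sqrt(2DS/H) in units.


2*D*S = 2 * 31092.8985 * 63.5480 = 3951783.0278
2*D*S/H = 88359.7330
EOQ = sqrt(88359.7330) = 297.2537

297.2537 units


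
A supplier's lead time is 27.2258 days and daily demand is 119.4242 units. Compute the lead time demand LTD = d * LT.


LTD = 119.4242 * 27.2258 = 3251.4194

3251.4194 units


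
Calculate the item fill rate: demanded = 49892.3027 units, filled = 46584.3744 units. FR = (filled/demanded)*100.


FR = 46584.3744 / 49892.3027 * 100 = 93.3699

93.3699%


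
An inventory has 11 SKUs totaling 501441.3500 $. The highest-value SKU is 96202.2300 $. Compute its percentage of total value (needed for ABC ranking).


Top item = 96202.2300
Total = 501441.3500
Percentage = 96202.2300 / 501441.3500 * 100 = 19.1851

19.1851%


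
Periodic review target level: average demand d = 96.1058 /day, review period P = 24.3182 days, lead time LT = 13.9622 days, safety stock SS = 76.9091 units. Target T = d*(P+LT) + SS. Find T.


P + LT = 38.2804
d*(P+LT) = 96.1058 * 38.2804 = 3678.9685
T = 3678.9685 + 76.9091 = 3755.8776

3755.8776 units


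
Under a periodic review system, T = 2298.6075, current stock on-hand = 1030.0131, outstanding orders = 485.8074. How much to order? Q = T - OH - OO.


Inventory position = OH + OO = 1030.0131 + 485.8074 = 1515.8205
Q = 2298.6075 - 1515.8205 = 782.7870

782.7870 units


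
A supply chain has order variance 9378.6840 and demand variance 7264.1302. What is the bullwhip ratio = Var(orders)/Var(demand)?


BW = 9378.6840 / 7264.1302 = 1.2911

1.2911


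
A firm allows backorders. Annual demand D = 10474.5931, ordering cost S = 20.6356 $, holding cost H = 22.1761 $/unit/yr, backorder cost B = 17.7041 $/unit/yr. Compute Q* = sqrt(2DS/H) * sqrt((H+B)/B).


sqrt(2DS/H) = 139.6206
sqrt((H+B)/B) = 1.5009
Q* = 139.6206 * 1.5009 = 209.5517

209.5517 units


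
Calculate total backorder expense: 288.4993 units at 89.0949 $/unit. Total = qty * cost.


Total = 288.4993 * 89.0949 = 25703.8163

25703.8163 $


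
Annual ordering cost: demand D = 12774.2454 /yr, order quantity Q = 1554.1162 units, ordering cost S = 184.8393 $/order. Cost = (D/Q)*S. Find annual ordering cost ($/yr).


Number of orders = D/Q = 8.2196
Cost = 8.2196 * 184.8393 = 1519.3089

1519.3089 $/yr


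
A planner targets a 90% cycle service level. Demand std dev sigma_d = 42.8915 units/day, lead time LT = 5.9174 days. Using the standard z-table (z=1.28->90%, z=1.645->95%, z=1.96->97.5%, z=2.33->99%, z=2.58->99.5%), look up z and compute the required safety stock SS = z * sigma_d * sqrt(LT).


From the table, SL = 90% corresponds to z = 1.28
sqrt(LT) = sqrt(5.9174) = 2.4326
SS = 1.28 * 42.8915 * 2.4326 = 133.5509

133.5509 units


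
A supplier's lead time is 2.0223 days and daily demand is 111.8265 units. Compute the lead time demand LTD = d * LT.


LTD = 111.8265 * 2.0223 = 226.1467

226.1467 units


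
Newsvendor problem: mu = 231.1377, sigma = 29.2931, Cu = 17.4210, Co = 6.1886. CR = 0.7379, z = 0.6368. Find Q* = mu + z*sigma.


CR = Cu/(Cu+Co) = 17.4210/(17.4210+6.1886) = 0.7379
z = 0.6368
Q* = 231.1377 + 0.6368 * 29.2931 = 249.7915

249.7915 units


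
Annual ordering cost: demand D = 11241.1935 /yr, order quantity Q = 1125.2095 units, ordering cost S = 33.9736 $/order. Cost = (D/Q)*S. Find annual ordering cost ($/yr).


Number of orders = D/Q = 9.9903
Cost = 9.9903 * 33.9736 = 339.4068

339.4068 $/yr


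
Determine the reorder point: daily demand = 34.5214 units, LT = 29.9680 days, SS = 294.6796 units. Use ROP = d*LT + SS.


d*LT = 34.5214 * 29.9680 = 1034.5373
ROP = 1034.5373 + 294.6796 = 1329.2169

1329.2169 units


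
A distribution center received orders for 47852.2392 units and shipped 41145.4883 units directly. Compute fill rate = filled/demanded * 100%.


FR = 41145.4883 / 47852.2392 * 100 = 85.9845

85.9845%


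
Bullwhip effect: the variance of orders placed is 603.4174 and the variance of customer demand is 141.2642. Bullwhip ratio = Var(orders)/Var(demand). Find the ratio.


BW = 603.4174 / 141.2642 = 4.2716

4.2716


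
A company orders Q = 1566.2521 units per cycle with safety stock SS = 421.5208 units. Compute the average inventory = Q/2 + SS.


Q/2 = 783.1260
Avg = 783.1260 + 421.5208 = 1204.6469

1204.6469 units


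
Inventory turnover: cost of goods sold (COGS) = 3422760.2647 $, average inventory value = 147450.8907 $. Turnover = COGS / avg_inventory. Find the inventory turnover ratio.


Turnover = 3422760.2647 / 147450.8907 = 23.2129

23.2129


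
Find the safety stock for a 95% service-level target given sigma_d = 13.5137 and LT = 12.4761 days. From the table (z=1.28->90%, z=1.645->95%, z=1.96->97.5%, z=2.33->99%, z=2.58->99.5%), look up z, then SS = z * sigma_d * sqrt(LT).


From the table, SL = 95% corresponds to z = 1.645
sqrt(LT) = sqrt(12.4761) = 3.5322
SS = 1.645 * 13.5137 * 3.5322 = 78.5199

78.5199 units


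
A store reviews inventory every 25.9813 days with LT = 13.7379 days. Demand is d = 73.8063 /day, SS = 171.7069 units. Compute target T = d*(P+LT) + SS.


P + LT = 39.7192
d*(P+LT) = 73.8063 * 39.7192 = 2931.5272
T = 2931.5272 + 171.7069 = 3103.2341

3103.2341 units


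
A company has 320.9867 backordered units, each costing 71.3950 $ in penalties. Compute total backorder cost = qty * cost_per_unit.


Total = 320.9867 * 71.3950 = 22916.8454

22916.8454 $


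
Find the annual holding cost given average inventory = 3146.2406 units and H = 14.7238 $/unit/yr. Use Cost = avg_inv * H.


Cost = 3146.2406 * 14.7238 = 46324.6173

46324.6173 $/yr


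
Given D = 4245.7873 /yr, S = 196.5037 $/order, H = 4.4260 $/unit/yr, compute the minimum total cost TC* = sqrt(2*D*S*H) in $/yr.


2*D*S*H = 7385337.9135
TC* = sqrt(7385337.9135) = 2717.5978

2717.5978 $/yr


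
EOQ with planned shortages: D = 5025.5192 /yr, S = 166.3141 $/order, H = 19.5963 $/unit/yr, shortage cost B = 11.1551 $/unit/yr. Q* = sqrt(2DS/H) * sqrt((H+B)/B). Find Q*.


sqrt(2DS/H) = 292.0673
sqrt((H+B)/B) = 1.6603
Q* = 292.0673 * 1.6603 = 484.9296

484.9296 units


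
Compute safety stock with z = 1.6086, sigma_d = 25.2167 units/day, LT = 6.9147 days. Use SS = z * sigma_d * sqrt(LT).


sqrt(LT) = sqrt(6.9147) = 2.6296
SS = 1.6086 * 25.2167 * 2.6296 = 106.6653

106.6653 units


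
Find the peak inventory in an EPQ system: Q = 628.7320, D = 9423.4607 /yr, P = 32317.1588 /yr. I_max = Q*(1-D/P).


D/P = 0.2916
1 - D/P = 0.7084
I_max = 628.7320 * 0.7084 = 445.3981

445.3981 units


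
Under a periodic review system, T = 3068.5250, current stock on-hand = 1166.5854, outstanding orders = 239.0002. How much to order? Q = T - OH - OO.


Inventory position = OH + OO = 1166.5854 + 239.0002 = 1405.5856
Q = 3068.5250 - 1405.5856 = 1662.9394

1662.9394 units


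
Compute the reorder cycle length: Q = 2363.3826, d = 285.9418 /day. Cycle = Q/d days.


Cycle = 2363.3826 / 285.9418 = 8.2653

8.2653 days


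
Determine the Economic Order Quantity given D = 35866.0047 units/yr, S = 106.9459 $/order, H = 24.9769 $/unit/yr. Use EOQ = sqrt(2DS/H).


2*D*S = 2 * 35866.0047 * 106.9459 = 7671444.3041
2*D*S/H = 307141.5710
EOQ = sqrt(307141.5710) = 554.2035

554.2035 units


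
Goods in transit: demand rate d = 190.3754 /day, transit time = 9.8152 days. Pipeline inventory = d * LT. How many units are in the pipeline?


Pipeline = 190.3754 * 9.8152 = 1868.5726

1868.5726 units


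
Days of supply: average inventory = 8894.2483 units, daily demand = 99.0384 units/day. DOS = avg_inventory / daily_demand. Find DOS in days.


DOS = 8894.2483 / 99.0384 = 89.8061

89.8061 days


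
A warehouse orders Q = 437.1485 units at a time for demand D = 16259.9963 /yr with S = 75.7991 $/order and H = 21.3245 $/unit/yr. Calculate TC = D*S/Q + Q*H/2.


Ordering cost = D*S/Q = 2819.3922
Holding cost = Q*H/2 = 4660.9866
TC = 2819.3922 + 4660.9866 = 7480.3788

7480.3788 $/yr


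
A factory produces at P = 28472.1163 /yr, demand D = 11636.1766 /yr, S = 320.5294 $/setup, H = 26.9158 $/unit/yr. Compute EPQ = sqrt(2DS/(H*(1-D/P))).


1 - D/P = 1 - 0.4087 = 0.5913
H*(1-D/P) = 15.9157
2DS = 7459473.4078
EPQ = sqrt(468687.3855) = 684.6075

684.6075 units


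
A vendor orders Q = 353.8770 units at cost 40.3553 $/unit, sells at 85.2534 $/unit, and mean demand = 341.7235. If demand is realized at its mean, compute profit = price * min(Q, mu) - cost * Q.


Sales at mu = min(353.8770, 341.7235) = 341.7235
Revenue = 85.2534 * 341.7235 = 29133.0902
Total cost = 40.3553 * 353.8770 = 14280.8125
Profit = 29133.0902 - 14280.8125 = 14852.2777

14852.2777 $


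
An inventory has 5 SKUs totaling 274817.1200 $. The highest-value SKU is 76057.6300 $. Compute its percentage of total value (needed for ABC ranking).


Top item = 76057.6300
Total = 274817.1200
Percentage = 76057.6300 / 274817.1200 * 100 = 27.6757

27.6757%


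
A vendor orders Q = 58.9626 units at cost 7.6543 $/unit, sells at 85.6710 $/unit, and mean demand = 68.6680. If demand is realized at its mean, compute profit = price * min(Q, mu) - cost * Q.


Sales at mu = min(58.9626, 68.6680) = 58.9626
Revenue = 85.6710 * 58.9626 = 5051.3849
Total cost = 7.6543 * 58.9626 = 451.3174
Profit = 5051.3849 - 451.3174 = 4600.0675

4600.0675 $


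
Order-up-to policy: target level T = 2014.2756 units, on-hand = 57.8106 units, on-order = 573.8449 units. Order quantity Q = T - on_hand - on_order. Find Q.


Inventory position = OH + OO = 57.8106 + 573.8449 = 631.6555
Q = 2014.2756 - 631.6555 = 1382.6201

1382.6201 units


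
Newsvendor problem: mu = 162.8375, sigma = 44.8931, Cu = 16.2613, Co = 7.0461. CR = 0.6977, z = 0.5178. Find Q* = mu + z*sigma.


CR = Cu/(Cu+Co) = 16.2613/(16.2613+7.0461) = 0.6977
z = 0.5178
Q* = 162.8375 + 0.5178 * 44.8931 = 186.0831

186.0831 units


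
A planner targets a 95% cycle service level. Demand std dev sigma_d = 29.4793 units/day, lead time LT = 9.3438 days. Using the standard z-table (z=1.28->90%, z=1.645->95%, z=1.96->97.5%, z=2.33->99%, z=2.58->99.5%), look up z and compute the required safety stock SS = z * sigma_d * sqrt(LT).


From the table, SL = 95% corresponds to z = 1.645
sqrt(LT) = sqrt(9.3438) = 3.0568
SS = 1.645 * 29.4793 * 3.0568 = 148.2330

148.2330 units


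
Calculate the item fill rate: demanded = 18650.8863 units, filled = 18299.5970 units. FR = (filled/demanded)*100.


FR = 18299.5970 / 18650.8863 * 100 = 98.1165

98.1165%


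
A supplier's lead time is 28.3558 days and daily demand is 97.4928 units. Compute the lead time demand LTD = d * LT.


LTD = 97.4928 * 28.3558 = 2764.4863

2764.4863 units


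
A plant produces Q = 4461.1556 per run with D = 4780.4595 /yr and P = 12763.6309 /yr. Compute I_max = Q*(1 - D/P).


D/P = 0.3745
1 - D/P = 0.6255
I_max = 4461.1556 * 0.6255 = 2790.2852

2790.2852 units


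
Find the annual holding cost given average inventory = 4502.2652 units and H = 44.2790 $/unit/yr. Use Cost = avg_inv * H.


Cost = 4502.2652 * 44.2790 = 199355.8008

199355.8008 $/yr


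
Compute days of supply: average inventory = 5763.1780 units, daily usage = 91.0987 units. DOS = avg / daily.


DOS = 5763.1780 / 91.0987 = 63.2630

63.2630 days


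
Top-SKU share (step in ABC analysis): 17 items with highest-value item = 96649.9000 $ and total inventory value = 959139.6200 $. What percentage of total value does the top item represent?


Top item = 96649.9000
Total = 959139.6200
Percentage = 96649.9000 / 959139.6200 * 100 = 10.0767

10.0767%


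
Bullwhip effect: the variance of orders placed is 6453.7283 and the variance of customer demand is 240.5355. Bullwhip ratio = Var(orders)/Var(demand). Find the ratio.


BW = 6453.7283 / 240.5355 = 26.8307

26.8307


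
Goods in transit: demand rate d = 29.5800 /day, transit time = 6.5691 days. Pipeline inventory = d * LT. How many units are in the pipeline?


Pipeline = 29.5800 * 6.5691 = 194.3140

194.3140 units


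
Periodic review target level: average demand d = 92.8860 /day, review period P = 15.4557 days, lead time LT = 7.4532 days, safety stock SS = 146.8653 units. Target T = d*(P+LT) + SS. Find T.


P + LT = 22.9089
d*(P+LT) = 92.8860 * 22.9089 = 2127.9161
T = 2127.9161 + 146.8653 = 2274.7814

2274.7814 units


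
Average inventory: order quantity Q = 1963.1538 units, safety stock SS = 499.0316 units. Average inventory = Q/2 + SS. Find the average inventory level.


Q/2 = 981.5769
Avg = 981.5769 + 499.0316 = 1480.6085

1480.6085 units


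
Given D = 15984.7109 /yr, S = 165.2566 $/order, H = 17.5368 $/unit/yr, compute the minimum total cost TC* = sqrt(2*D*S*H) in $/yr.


2*D*S*H = 92649684.3487
TC* = sqrt(92649684.3487) = 9625.4706

9625.4706 $/yr


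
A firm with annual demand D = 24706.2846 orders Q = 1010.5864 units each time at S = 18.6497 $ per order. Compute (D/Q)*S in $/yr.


Number of orders = D/Q = 24.4475
Cost = 24.4475 * 18.6497 = 455.9381

455.9381 $/yr


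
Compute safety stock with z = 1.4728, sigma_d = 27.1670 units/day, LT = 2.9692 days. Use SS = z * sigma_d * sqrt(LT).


sqrt(LT) = sqrt(2.9692) = 1.7231
SS = 1.4728 * 27.1670 * 1.7231 = 68.9454

68.9454 units


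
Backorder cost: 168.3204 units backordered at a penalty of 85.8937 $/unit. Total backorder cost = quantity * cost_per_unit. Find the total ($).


Total = 168.3204 * 85.8937 = 14457.6619

14457.6619 $


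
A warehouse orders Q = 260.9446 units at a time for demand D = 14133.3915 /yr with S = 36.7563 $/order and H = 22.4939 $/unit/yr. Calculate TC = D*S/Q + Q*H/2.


Ordering cost = D*S/Q = 1990.8102
Holding cost = Q*H/2 = 2934.8309
TC = 1990.8102 + 2934.8309 = 4925.6411

4925.6411 $/yr


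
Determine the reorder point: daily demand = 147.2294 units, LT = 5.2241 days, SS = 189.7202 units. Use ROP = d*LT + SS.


d*LT = 147.2294 * 5.2241 = 769.1411
ROP = 769.1411 + 189.7202 = 958.8613

958.8613 units


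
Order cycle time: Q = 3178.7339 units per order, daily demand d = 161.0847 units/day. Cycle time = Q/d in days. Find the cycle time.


Cycle = 3178.7339 / 161.0847 = 19.7333

19.7333 days


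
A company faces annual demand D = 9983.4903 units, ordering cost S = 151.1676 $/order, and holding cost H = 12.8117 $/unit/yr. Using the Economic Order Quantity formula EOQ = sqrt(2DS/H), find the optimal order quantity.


2*D*S = 2 * 9983.4903 * 151.1676 = 3018360.5365
2*D*S/H = 235594.0692
EOQ = sqrt(235594.0692) = 485.3803

485.3803 units


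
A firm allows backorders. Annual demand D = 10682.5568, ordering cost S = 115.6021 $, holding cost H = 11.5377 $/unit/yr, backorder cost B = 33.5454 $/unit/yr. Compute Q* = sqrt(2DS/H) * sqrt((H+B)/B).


sqrt(2DS/H) = 462.6748
sqrt((H+B)/B) = 1.1593
Q* = 462.6748 * 1.1593 = 536.3722

536.3722 units


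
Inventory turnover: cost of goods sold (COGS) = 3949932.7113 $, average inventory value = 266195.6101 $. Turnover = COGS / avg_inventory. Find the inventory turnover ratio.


Turnover = 3949932.7113 / 266195.6101 = 14.8385

14.8385


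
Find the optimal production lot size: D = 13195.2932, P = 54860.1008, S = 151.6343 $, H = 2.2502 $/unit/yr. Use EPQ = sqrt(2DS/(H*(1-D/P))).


1 - D/P = 1 - 0.2405 = 0.7595
H*(1-D/P) = 1.7090
2DS = 4001718.0954
EPQ = sqrt(2341599.3632) = 1530.2285

1530.2285 units


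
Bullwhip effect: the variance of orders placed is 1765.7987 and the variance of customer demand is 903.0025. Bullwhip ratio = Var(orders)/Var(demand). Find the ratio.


BW = 1765.7987 / 903.0025 = 1.9555

1.9555


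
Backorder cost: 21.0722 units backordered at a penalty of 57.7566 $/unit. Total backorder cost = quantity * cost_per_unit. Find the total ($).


Total = 21.0722 * 57.7566 = 1217.0586

1217.0586 $


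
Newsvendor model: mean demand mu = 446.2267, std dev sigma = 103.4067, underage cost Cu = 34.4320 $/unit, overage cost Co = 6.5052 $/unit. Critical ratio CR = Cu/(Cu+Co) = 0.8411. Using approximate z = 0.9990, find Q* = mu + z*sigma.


CR = Cu/(Cu+Co) = 34.4320/(34.4320+6.5052) = 0.8411
z = 0.9990
Q* = 446.2267 + 0.9990 * 103.4067 = 549.5300

549.5300 units


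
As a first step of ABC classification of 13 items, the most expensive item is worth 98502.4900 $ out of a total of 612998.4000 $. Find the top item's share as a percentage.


Top item = 98502.4900
Total = 612998.4000
Percentage = 98502.4900 / 612998.4000 * 100 = 16.0690

16.0690%


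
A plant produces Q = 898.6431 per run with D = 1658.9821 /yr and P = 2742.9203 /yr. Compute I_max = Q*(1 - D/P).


D/P = 0.6048
1 - D/P = 0.3952
I_max = 898.6431 * 0.3952 = 355.1228

355.1228 units


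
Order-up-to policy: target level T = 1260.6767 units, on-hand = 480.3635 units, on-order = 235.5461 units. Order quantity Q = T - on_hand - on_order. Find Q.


Inventory position = OH + OO = 480.3635 + 235.5461 = 715.9096
Q = 1260.6767 - 715.9096 = 544.7671

544.7671 units


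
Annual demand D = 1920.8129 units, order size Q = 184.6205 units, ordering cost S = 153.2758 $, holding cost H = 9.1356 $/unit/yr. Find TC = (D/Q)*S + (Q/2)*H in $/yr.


Ordering cost = D*S/Q = 1594.6990
Holding cost = Q*H/2 = 843.3095
TC = 1594.6990 + 843.3095 = 2438.0086

2438.0086 $/yr


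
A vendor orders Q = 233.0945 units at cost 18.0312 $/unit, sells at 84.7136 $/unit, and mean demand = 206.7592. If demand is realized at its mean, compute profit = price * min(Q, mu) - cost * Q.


Sales at mu = min(233.0945, 206.7592) = 206.7592
Revenue = 84.7136 * 206.7592 = 17515.3162
Total cost = 18.0312 * 233.0945 = 4202.9735
Profit = 17515.3162 - 4202.9735 = 13312.3426

13312.3426 $


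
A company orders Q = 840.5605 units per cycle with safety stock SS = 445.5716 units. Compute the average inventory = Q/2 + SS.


Q/2 = 420.2803
Avg = 420.2803 + 445.5716 = 865.8519

865.8519 units


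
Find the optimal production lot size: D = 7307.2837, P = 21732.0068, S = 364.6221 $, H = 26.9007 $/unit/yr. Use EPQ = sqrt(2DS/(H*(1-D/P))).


1 - D/P = 1 - 0.3362 = 0.6638
H*(1-D/P) = 17.8555
2DS = 5328794.2560
EPQ = sqrt(298440.4722) = 546.2971

546.2971 units


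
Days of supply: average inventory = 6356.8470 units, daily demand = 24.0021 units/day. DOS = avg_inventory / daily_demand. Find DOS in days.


DOS = 6356.8470 / 24.0021 = 264.8455

264.8455 days


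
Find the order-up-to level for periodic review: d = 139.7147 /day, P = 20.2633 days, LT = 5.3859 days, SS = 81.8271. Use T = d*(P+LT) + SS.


P + LT = 25.6492
d*(P+LT) = 139.7147 * 25.6492 = 3583.5703
T = 3583.5703 + 81.8271 = 3665.3974

3665.3974 units


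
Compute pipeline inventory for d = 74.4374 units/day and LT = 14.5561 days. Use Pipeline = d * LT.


Pipeline = 74.4374 * 14.5561 = 1083.5182

1083.5182 units


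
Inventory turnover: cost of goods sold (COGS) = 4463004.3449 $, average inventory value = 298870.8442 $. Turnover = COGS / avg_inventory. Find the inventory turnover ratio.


Turnover = 4463004.3449 / 298870.8442 = 14.9329

14.9329


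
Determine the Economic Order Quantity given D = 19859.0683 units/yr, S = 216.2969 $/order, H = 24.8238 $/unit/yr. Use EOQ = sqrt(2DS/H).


2*D*S = 2 * 19859.0683 * 216.2969 = 8590909.8204
2*D*S/H = 346075.5332
EOQ = sqrt(346075.5332) = 588.2818

588.2818 units


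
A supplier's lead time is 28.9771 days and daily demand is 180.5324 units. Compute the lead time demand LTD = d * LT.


LTD = 180.5324 * 28.9771 = 5231.3054

5231.3054 units


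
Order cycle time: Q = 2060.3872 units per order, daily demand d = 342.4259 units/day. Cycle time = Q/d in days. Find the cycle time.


Cycle = 2060.3872 / 342.4259 = 6.0170

6.0170 days


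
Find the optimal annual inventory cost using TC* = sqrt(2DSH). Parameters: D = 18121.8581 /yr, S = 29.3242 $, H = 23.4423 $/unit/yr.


2*D*S*H = 24914897.9933
TC* = sqrt(24914897.9933) = 4991.4825

4991.4825 $/yr


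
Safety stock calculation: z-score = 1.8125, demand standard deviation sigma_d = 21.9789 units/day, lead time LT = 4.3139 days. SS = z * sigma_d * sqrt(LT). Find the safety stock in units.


sqrt(LT) = sqrt(4.3139) = 2.0770
SS = 1.8125 * 21.9789 * 2.0770 = 82.7407

82.7407 units


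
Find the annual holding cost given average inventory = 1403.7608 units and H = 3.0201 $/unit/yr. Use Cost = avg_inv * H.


Cost = 1403.7608 * 3.0201 = 4239.4980

4239.4980 $/yr


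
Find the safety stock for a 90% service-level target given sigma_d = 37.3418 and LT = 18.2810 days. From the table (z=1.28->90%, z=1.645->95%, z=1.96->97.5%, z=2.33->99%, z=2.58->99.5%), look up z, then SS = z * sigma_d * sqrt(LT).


From the table, SL = 90% corresponds to z = 1.28
sqrt(LT) = sqrt(18.2810) = 4.2756
SS = 1.28 * 37.3418 * 4.2756 = 204.3644

204.3644 units


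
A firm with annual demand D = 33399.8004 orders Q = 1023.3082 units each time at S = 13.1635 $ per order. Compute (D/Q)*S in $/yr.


Number of orders = D/Q = 32.6390
Cost = 32.6390 * 13.1635 = 429.6440

429.6440 $/yr


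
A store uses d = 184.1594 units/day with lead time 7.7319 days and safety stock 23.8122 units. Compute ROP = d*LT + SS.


d*LT = 184.1594 * 7.7319 = 1423.9021
ROP = 1423.9021 + 23.8122 = 1447.7143

1447.7143 units


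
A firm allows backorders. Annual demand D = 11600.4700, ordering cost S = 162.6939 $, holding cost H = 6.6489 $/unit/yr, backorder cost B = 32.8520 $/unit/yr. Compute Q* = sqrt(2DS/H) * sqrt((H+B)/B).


sqrt(2DS/H) = 753.4658
sqrt((H+B)/B) = 1.0965
Q* = 753.4658 * 1.0965 = 826.2018

826.2018 units


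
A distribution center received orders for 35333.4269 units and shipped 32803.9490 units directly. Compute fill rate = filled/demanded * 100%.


FR = 32803.9490 / 35333.4269 * 100 = 92.8411

92.8411%


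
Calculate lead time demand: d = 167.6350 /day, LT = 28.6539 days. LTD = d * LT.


LTD = 167.6350 * 28.6539 = 4803.3965

4803.3965 units


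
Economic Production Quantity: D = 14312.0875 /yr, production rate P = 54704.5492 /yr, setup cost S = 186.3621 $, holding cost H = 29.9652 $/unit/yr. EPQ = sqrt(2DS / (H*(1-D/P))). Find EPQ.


1 - D/P = 1 - 0.2616 = 0.7384
H*(1-D/P) = 22.1255
2DS = 5334461.3638
EPQ = sqrt(241099.6139) = 491.0190

491.0190 units


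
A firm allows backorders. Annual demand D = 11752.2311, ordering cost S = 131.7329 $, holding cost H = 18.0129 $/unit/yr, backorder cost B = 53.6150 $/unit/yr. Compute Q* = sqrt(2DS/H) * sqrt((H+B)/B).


sqrt(2DS/H) = 414.6011
sqrt((H+B)/B) = 1.1558
Q* = 414.6011 * 1.1558 = 479.2128

479.2128 units


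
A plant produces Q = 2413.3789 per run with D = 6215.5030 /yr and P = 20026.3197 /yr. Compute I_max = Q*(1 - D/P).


D/P = 0.3104
1 - D/P = 0.6896
I_max = 2413.3789 * 0.6896 = 1664.3464

1664.3464 units


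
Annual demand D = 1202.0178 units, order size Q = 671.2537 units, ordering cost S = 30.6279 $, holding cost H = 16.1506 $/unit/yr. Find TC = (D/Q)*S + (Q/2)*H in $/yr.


Ordering cost = D*S/Q = 54.8456
Holding cost = Q*H/2 = 5420.5750
TC = 54.8456 + 5420.5750 = 5475.4206

5475.4206 $/yr


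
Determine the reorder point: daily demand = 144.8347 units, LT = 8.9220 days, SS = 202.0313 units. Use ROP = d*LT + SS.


d*LT = 144.8347 * 8.9220 = 1292.2152
ROP = 1292.2152 + 202.0313 = 1494.2465

1494.2465 units


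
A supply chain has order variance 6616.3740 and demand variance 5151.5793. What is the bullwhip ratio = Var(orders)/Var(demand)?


BW = 6616.3740 / 5151.5793 = 1.2843

1.2843


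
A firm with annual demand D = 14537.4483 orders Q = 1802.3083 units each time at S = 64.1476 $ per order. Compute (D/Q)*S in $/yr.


Number of orders = D/Q = 8.0660
Cost = 8.0660 * 64.1476 = 517.4156

517.4156 $/yr


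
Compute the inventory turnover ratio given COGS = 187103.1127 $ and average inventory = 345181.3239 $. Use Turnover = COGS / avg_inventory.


Turnover = 187103.1127 / 345181.3239 = 0.5420

0.5420


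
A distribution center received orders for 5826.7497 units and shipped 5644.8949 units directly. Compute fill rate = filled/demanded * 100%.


FR = 5644.8949 / 5826.7497 * 100 = 96.8790

96.8790%


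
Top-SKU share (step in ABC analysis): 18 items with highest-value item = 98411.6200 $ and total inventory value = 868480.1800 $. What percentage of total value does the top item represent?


Top item = 98411.6200
Total = 868480.1800
Percentage = 98411.6200 / 868480.1800 * 100 = 11.3315

11.3315%


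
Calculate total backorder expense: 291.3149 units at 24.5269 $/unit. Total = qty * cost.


Total = 291.3149 * 24.5269 = 7145.0514

7145.0514 $


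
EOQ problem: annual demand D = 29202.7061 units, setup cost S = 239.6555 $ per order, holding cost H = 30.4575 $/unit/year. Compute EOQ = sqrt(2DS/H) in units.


2*D*S = 2 * 29202.7061 * 239.6555 = 13997178.2635
2*D*S/H = 459564.2539
EOQ = sqrt(459564.2539) = 677.9117

677.9117 units


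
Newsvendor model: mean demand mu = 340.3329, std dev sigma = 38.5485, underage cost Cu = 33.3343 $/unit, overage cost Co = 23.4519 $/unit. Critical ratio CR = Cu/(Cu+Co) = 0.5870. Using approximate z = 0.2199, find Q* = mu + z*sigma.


CR = Cu/(Cu+Co) = 33.3343/(33.3343+23.4519) = 0.5870
z = 0.2199
Q* = 340.3329 + 0.2199 * 38.5485 = 348.8097

348.8097 units


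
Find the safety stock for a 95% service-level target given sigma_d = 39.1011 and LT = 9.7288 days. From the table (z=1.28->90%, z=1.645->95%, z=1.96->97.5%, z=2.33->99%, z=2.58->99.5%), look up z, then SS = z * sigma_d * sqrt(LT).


From the table, SL = 95% corresponds to z = 1.645
sqrt(LT) = sqrt(9.7288) = 3.1191
SS = 1.645 * 39.1011 * 3.1191 = 200.6248

200.6248 units


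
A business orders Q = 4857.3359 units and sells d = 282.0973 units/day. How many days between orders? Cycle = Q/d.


Cycle = 4857.3359 / 282.0973 = 17.2187

17.2187 days


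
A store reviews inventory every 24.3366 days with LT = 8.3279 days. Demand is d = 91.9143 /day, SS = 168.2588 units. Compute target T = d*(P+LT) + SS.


P + LT = 32.6645
d*(P+LT) = 91.9143 * 32.6645 = 3002.3347
T = 3002.3347 + 168.2588 = 3170.5935

3170.5935 units


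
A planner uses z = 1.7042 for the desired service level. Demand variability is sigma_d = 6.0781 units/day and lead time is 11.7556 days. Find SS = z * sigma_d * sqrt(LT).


sqrt(LT) = sqrt(11.7556) = 3.4286
SS = 1.7042 * 6.0781 * 3.4286 = 35.5149

35.5149 units


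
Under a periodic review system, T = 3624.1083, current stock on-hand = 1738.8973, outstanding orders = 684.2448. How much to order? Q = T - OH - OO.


Inventory position = OH + OO = 1738.8973 + 684.2448 = 2423.1421
Q = 3624.1083 - 2423.1421 = 1200.9662

1200.9662 units


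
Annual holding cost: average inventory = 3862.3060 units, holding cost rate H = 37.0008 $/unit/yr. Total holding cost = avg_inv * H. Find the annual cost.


Cost = 3862.3060 * 37.0008 = 142908.4118

142908.4118 $/yr


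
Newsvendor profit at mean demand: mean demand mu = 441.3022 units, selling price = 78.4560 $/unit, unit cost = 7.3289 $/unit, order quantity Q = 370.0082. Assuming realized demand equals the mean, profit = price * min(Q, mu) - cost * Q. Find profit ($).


Sales at mu = min(370.0082, 441.3022) = 370.0082
Revenue = 78.4560 * 370.0082 = 29029.3633
Total cost = 7.3289 * 370.0082 = 2711.7531
Profit = 29029.3633 - 2711.7531 = 26317.6102

26317.6102 $


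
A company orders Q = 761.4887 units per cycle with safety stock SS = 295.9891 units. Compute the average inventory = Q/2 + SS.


Q/2 = 380.7443
Avg = 380.7443 + 295.9891 = 676.7334

676.7334 units


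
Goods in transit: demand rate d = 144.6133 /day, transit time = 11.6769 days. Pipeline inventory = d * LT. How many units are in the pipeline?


Pipeline = 144.6133 * 11.6769 = 1688.6350

1688.6350 units


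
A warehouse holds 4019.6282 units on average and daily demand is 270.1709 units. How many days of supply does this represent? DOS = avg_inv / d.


DOS = 4019.6282 / 270.1709 = 14.8781

14.8781 days
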